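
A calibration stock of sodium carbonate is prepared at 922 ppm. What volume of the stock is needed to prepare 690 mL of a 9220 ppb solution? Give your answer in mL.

6.90 mL

9220 ppb = 9.22 ppm.
V₁ = C₂V₂/C₁ = 9.22 × 690 / 922 = 6.90 mL.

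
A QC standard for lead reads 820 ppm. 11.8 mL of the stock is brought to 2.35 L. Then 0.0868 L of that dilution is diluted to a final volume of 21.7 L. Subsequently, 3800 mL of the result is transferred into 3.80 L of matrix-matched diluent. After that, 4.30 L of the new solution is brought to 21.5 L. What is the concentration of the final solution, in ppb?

Overall dilution factor = 199.2 × 250 × 2 × 5 = 4.98 × 10⁵.
820 ppm / 4.98 × 10⁵ = 1.65 × 10⁻³ ppm = 1.65 ppb.

1.65 ppb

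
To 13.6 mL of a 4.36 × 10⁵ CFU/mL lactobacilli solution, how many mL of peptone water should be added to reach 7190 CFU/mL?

V₂ = C₁V₁/C₂ = 4.36 × 10⁵ × 13.6 / 7190 = 825 mL.
Diluent to add = V₂ − V₁ = 825 − 13.6 = 811 mL.

811 mL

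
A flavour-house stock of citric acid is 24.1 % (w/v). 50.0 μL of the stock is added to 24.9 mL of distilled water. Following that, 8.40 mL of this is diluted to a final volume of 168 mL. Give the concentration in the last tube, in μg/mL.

Overall dilution factor = 499 × 20 = 9980.
24.1 % (w/v) / 9980 = 2.41 × 10⁻³ % (w/v) = 24.1 μg/mL.

24.1 μg/mL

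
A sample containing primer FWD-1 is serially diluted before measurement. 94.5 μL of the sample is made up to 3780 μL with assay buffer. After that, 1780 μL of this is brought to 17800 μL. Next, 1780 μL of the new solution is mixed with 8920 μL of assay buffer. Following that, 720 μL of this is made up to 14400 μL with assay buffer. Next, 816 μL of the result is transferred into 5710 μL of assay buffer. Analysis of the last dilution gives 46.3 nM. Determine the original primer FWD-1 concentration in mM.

17.8 mM

Overall dilution factor = 40 × 10 × 6.011 × 20 × 7.998 = 3.85 × 10⁵.
Original = 46.3 nM × 3.85 × 10⁵ = 1.78 × 10⁷ nM = 17.8 mM.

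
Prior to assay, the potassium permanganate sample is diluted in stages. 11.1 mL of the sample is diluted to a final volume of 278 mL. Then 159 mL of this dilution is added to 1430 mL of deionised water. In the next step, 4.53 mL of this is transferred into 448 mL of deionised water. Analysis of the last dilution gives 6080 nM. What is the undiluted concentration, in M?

Overall dilution factor = 25.05 × 9.994 × 99.90 = 2.50 × 10⁴.
Original = 6080 nM × 2.50 × 10⁴ = 1.52 × 10⁸ nM = 0.152 M.

0.152 M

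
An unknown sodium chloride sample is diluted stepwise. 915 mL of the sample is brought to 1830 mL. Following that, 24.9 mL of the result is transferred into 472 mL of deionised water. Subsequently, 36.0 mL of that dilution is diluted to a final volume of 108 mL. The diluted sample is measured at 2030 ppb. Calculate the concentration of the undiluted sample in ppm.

243 ppm

Overall dilution factor = 2 × 19.96 × 3 = 120.
Original = 2030 ppb × 120 = 2.43 × 10⁵ ppb = 243 ppm.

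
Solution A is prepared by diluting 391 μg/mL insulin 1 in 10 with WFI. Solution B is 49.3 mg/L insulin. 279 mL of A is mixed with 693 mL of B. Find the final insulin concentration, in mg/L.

C_A = 391 μg/mL / 10 = 39.1 μg/mL.
C_B = 49.3 mg/L = 49.3 μg/mL.
C_mix = (C_A·V_A + C_B·V_B)/(V_A + V_B) = (39.1×279 + 49.3×693) / 972.0 = 46.4 μg/mL = 46.4 mg/L.

46.4 mg/L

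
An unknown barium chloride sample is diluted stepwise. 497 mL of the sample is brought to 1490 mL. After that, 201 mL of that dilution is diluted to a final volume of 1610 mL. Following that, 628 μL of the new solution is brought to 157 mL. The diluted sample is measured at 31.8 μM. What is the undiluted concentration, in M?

0.191 M

Overall dilution factor = 2.998 × 8.010 × 250 = 6003.
Original = 31.8 μM × 6003 = 1.91 × 10⁵ μM = 0.191 M.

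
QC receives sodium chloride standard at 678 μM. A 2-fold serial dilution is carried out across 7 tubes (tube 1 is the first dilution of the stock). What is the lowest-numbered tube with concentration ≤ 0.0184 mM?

Tube n has concentration 678 μM / 2ⁿ.
Need 2ⁿ ≥ 678 μM / 0.0184 mM = 36.8, so n ≥ 5.20.
First such tube: n = 6.

tube 6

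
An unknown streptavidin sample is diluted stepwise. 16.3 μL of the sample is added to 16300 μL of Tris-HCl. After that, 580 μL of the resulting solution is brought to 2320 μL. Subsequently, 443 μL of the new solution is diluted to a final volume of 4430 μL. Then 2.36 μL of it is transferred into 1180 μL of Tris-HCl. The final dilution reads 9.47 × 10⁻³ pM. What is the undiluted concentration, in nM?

190 nM

Overall dilution factor = 1001 × 4 × 10 × 501 = 2.01 × 10⁷.
Original = 9.47 × 10⁻³ pM × 2.01 × 10⁷ = 1.90 × 10⁵ pM = 190 nM.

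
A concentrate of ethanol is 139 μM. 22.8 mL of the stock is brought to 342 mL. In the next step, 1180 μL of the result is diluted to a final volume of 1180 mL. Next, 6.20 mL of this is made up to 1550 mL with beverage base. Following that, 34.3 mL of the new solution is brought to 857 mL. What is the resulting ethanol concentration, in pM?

1.48 pM

Overall dilution factor = 15 × 1000 × 250 × 24.99 = 9.37 × 10⁷.
139 μM / 9.37 × 10⁷ = 1.48 × 10⁻⁶ μM = 1.48 pM.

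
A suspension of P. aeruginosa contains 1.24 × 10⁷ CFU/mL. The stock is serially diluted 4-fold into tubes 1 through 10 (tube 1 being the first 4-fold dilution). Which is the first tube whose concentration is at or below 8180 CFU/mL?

tube 6

Tube n has concentration 1.24 × 10⁷ CFU/mL / 4ⁿ.
Need 4ⁿ ≥ 1.24 × 10⁷ CFU/mL / 8180 CFU/mL = 1516, so n ≥ 5.28.
First such tube: n = 6.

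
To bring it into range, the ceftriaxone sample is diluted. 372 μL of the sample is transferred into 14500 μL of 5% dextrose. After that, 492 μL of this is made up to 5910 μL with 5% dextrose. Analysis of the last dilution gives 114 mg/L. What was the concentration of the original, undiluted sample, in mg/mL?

54.7 mg/mL

Overall dilution factor = 39.98 × 12.01 = 480.
Original = 114 mg/L × 480 = 5.47 × 10⁴ mg/L = 54.7 mg/mL.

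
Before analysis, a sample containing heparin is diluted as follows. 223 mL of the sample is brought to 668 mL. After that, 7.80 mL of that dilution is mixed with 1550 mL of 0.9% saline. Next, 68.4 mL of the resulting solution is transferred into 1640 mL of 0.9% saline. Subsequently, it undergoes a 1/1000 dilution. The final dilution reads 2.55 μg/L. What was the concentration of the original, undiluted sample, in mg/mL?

Overall dilution factor = 2.996 × 199.7 × 24.98 × 1000 = 1.49 × 10⁷.
Original = 2.55 μg/L × 1.49 × 10⁷ = 3.81 × 10⁷ μg/L = 38.1 mg/mL.

38.1 mg/mL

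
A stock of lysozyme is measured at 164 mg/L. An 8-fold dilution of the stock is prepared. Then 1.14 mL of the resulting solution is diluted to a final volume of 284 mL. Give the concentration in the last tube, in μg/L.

82.3 μg/L

Overall dilution factor = 8 × 249.1 = 1993.
164 mg/L / 1993 = 0.0823 mg/L = 82.3 μg/L.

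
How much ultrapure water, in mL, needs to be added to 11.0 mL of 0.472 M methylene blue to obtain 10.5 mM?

483 mL

10.5 mM = 0.0105 M.
V₂ = C₁V₁/C₂ = 0.472 × 11.0 / 0.0105 = 494 mL.
Diluent to add = V₂ − V₁ = 494 − 11.0 = 483 mL.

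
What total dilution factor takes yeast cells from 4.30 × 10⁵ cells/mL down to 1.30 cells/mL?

3.31 × 10⁵

Factor = C₀/C_target = 4.30 × 10⁵ cells/mL / 1.30 cells/mL = 3.31 × 10⁵.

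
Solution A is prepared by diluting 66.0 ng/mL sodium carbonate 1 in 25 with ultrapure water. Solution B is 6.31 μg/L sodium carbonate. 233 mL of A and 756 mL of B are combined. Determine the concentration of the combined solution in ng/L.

C_A = 66.0 ng/mL / 25 = 2.64 ng/mL.
C_B = 6.31 μg/L = 6.31 ng/mL.
C_mix = (C_A·V_A + C_B·V_B)/(V_A + V_B) = (2.64×233 + 6.31×756) / 989.0 = 5.45 ng/mL = 5450 ng/L.

5450 ng/L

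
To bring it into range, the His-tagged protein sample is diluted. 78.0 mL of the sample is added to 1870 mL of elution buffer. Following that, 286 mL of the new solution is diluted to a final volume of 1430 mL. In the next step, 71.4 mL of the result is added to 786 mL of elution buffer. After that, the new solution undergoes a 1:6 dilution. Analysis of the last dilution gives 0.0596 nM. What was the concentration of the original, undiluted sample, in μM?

Overall dilution factor = 24.97 × 5 × 12.01 × 6 = 8997.
Original = 0.0596 nM × 8997 = 536 nM = 0.536 μM.

0.536 μM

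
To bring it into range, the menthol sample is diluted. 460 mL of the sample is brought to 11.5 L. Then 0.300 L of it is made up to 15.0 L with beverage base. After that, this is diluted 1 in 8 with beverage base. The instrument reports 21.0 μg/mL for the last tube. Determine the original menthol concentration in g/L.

210 g/L

Overall dilution factor = 25 × 50 × 8 = 1.00 × 10⁴.
Original = 21.0 μg/mL × 1.00 × 10⁴ = 2.10 × 10⁵ μg/mL = 210 g/L.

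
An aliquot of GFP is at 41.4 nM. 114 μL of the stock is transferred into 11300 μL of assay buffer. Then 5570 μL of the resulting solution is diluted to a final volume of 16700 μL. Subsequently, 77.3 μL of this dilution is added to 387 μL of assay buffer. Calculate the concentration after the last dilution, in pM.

23.0 pM

Overall dilution factor = 100.1 × 2.998 × 6.006 = 1803.
41.4 nM / 1803 = 0.0230 nM = 23.0 pM.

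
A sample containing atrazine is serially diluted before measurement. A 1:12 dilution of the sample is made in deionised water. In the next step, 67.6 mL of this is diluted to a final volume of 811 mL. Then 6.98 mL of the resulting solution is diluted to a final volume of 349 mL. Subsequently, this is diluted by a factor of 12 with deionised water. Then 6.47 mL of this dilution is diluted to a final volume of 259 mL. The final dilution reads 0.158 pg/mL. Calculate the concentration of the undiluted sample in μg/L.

546 μg/L

Overall dilution factor = 12 × 12.00 × 50 × 12 × 40.03 = 3.46 × 10⁶.
Original = 0.158 pg/mL × 3.46 × 10⁶ = 5.46 × 10⁵ pg/mL = 546 μg/L.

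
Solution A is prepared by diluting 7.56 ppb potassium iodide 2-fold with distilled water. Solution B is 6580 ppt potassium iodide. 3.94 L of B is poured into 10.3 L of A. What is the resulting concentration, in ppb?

4.55 ppb

C_A = 7.56 ppb / 2 = 3.78 ppb.
C_B = 6580 ppt = 6.58 ppb.
C_mix = (C_A·V_A + C_B·V_B)/(V_A + V_B) = (3.78×10.3 + 6.58×3.94) / 14.24 = 4.55 ppb.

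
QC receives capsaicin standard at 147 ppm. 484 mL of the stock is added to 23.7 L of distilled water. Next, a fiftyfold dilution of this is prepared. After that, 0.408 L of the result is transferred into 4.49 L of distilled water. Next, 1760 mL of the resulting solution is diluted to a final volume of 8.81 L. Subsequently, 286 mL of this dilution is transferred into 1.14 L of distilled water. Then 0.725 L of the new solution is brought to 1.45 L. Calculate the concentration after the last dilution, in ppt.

Overall dilution factor = 49.97 × 50 × 12.00 × 5.006 × 4.986 × 2 = 1.50 × 10⁶.
147 ppm / 1.50 × 10⁶ = 9.82 × 10⁻⁵ ppm = 98.2 ppt.

98.2 ppt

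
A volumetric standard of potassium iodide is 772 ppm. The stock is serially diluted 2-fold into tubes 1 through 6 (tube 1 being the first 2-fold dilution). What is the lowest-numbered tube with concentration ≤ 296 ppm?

tube 2

Tube n has concentration 772 ppm / 2ⁿ.
Need 2ⁿ ≥ 772 ppm / 296 ppm = 2.61, so n ≥ 1.38.
First such tube: n = 2.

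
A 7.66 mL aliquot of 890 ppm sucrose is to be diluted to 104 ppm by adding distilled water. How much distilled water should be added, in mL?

V₂ = C₁V₁/C₂ = 890 × 7.66 / 104 = 65.6 mL.
Diluent to add = V₂ − V₁ = 65.6 − 7.66 = 57.9 mL.

57.9 mL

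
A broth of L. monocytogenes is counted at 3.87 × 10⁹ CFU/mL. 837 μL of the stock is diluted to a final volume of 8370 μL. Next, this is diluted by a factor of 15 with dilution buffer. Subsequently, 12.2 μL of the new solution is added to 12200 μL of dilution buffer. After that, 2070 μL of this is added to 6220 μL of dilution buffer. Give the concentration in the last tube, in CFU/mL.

6440 CFU/mL

Overall dilution factor = 10 × 15 × 1001 × 4.005 = 6.01 × 10⁵.
3.87 × 10⁹ CFU/mL / 6.01 × 10⁵ = 6440 CFU/mL.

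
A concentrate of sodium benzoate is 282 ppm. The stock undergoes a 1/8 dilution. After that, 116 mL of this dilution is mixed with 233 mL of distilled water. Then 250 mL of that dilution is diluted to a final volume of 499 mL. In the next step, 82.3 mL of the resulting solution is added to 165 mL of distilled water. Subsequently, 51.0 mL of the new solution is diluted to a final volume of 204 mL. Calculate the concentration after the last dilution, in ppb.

488 ppb

Overall dilution factor = 8 × 3.009 × 1.996 × 3.005 × 4 = 577.
282 ppm / 577 = 0.488 ppm = 488 ppb.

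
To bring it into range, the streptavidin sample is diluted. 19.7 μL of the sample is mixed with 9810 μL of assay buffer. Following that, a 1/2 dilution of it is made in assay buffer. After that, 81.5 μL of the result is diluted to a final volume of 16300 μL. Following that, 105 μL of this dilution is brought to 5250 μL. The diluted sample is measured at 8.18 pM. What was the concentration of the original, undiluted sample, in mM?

Overall dilution factor = 499.0 × 2 × 200 × 50 = 9.98 × 10⁶.
Original = 8.18 pM × 9.98 × 10⁶ = 8.16 × 10⁷ pM = 0.0816 mM.

0.0816 mM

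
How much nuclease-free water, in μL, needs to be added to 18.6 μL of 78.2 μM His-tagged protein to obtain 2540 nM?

2540 nM = 2.54 μM.
V₂ = C₁V₁/C₂ = 78.2 × 18.6 / 2.54 = 573 μL.
Diluent to add = V₂ − V₁ = 573 − 18.6 = 554 μL.

554 μL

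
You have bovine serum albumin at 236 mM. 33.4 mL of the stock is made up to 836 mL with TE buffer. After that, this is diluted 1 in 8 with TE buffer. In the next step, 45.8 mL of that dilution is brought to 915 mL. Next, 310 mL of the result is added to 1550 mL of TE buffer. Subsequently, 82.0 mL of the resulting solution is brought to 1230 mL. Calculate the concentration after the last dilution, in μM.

0.655 μM

Overall dilution factor = 25.03 × 8 × 19.98 × 6 × 15 = 3.60 × 10⁵.
236 mM / 3.60 × 10⁵ = 6.55 × 10⁻⁴ mM = 0.655 μM.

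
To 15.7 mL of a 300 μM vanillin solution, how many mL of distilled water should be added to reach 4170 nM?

1110 mL

4170 nM = 4.17 μM.
V₂ = C₁V₁/C₂ = 300 × 15.7 / 4.17 = 1129 mL.
Diluent to add = V₂ − V₁ = 1129 − 15.7 = 1110 mL.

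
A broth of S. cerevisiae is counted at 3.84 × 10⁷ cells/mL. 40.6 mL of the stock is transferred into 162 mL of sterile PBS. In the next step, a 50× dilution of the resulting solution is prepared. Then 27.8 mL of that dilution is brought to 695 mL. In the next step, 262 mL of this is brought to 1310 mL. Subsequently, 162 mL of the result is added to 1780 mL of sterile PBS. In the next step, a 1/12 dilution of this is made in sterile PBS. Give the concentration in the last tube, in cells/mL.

8.56 cells/mL

Overall dilution factor = 4.990 × 50 × 25 × 5 × 11.99 × 12 = 4.49 × 10⁶.
3.84 × 10⁷ cells/mL / 4.49 × 10⁶ = 8.56 cells/mL.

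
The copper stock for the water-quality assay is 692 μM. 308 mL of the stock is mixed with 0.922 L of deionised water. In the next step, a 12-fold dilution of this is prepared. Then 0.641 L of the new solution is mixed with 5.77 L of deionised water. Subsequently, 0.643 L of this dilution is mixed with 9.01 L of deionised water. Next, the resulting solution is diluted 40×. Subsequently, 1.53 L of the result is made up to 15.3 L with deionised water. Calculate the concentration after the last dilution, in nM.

Overall dilution factor = 3.994 × 12 × 10.00 × 15.01 × 40 × 10 = 2.88 × 10⁶.
692 μM / 2.88 × 10⁶ = 2.40 × 10⁻⁴ μM = 0.240 nM.

0.240 nM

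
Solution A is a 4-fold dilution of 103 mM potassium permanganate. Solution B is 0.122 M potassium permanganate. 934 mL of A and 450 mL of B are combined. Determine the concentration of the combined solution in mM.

C_A = 103 mM / 4 = 25.8 mM.
C_B = 0.122 M = 122 mM.
C_mix = (C_A·V_A + C_B·V_B)/(V_A + V_B) = (25.8×934 + 122×450) / 1384 = 57.0 mM.

57.0 mM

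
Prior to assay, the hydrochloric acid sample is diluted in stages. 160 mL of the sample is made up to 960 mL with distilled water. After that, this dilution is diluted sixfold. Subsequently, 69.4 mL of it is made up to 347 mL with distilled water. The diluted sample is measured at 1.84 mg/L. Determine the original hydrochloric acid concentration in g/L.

0.331 g/L

Overall dilution factor = 6 × 6 × 5 = 180.
Original = 1.84 mg/L × 180 = 331 mg/L = 0.331 g/L.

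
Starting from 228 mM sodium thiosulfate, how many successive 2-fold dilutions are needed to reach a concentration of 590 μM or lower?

9

Need 2ⁿ ≥ 386, so n ≥ log(386)/log(2) = 8.59.
Minimum whole steps: n = 9.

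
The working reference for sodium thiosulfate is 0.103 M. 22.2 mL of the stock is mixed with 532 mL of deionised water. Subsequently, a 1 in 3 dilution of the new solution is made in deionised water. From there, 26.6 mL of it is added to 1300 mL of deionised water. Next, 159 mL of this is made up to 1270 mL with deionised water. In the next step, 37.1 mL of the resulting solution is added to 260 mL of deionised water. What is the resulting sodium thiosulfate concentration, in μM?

0.431 μM

Overall dilution factor = 24.96 × 3 × 49.87 × 7.987 × 8.008 = 2.39 × 10⁵.
0.103 M / 2.39 × 10⁵ = 4.31 × 10⁻⁷ M = 0.431 μM.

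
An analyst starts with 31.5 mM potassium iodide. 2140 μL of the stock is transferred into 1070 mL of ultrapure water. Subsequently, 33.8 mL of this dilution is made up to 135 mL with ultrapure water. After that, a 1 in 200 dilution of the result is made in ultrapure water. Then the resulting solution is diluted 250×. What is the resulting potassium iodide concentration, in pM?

Overall dilution factor = 501 × 3.994 × 200 × 250 = 1.00 × 10⁸.
31.5 mM / 1.00 × 10⁸ = 3.15 × 10⁻⁷ mM = 315 pM.

315 pM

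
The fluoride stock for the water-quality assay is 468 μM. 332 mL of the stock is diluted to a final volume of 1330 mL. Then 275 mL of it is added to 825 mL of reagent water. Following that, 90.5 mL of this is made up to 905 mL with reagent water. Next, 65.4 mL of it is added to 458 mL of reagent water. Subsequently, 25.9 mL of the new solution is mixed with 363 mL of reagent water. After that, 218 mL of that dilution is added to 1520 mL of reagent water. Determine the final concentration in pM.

3050 pM

Overall dilution factor = 4.006 × 4 × 10 × 8.003 × 15.02 × 7.972 = 1.54 × 10⁵.
468 μM / 1.54 × 10⁵ = 3.05 × 10⁻³ μM = 3050 pM.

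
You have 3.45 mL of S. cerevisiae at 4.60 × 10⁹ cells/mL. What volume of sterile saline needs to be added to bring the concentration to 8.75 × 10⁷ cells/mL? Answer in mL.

V₂ = C₁V₁/C₂ = 4.60 × 10⁹ × 3.45 / 8.75 × 10⁷ = 181 mL.
Diluent to add = V₂ − V₁ = 181 − 3.45 = 178 mL.

178 mL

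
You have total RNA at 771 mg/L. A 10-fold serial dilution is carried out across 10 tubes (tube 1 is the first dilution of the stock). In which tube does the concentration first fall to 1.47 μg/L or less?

Tube n has concentration 771 mg/L / 10ⁿ.
Need 10ⁿ ≥ 771 mg/L / 1.47 μg/L = 5.24 × 10⁵, so n ≥ 5.72.
First such tube: n = 6.

tube 6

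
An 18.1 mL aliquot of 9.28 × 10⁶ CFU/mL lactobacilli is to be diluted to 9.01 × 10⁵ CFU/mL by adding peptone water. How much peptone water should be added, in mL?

V₂ = C₁V₁/C₂ = 9.28 × 10⁶ × 18.1 / 9.01 × 10⁵ = 186 mL.
Diluent to add = V₂ − V₁ = 186 − 18.1 = 168 mL.

168 mL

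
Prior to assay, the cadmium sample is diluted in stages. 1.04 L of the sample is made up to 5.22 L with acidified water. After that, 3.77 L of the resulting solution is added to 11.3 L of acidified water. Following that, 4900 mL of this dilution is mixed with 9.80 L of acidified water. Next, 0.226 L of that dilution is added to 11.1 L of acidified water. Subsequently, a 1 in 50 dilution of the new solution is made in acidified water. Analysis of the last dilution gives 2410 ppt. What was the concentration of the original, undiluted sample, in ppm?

Overall dilution factor = 5.019 × 3.997 × 3 × 50.12 × 50 = 1.51 × 10⁵.
Original = 2410 ppt × 1.51 × 10⁵ = 3.63 × 10⁸ ppt = 363 ppm.

363 ppm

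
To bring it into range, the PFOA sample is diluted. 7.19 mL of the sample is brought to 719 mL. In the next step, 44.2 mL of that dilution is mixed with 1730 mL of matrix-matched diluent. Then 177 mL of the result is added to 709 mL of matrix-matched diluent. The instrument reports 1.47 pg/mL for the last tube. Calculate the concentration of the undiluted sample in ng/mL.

29.5 ng/mL

Overall dilution factor = 100 × 40.14 × 5.006 = 2.01 × 10⁴.
Original = 1.47 pg/mL × 2.01 × 10⁴ = 2.95 × 10⁴ pg/mL = 29.5 ng/mL.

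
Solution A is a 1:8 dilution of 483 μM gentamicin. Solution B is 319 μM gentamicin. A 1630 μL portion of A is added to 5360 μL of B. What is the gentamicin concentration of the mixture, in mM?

0.259 mM

C_A = 483 μM / 8 = 60.4 μM.
C_mix = (C_A·V_A + C_B·V_B)/(V_A + V_B) = (60.4×1630 + 319×5360) / 6990 = 259 μM = 0.259 mM.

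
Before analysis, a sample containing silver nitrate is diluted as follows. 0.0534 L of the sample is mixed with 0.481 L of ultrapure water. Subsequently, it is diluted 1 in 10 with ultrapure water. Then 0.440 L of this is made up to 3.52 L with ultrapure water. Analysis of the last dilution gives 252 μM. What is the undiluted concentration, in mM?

202 mM

Overall dilution factor = 10.01 × 10 × 8 = 801.
Original = 252 μM × 801 = 2.02 × 10⁵ μM = 202 mM.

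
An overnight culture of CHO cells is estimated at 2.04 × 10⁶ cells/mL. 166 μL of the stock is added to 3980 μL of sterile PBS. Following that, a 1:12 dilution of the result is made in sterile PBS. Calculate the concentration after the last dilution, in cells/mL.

6810 cells/mL

Overall dilution factor = 24.98 × 12 = 300.
2.04 × 10⁶ cells/mL / 300 = 6810 cells/mL.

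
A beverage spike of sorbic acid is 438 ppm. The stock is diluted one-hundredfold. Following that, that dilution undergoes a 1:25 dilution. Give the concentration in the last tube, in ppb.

Overall dilution factor = 100 × 25 = 2500.
438 ppm / 2500 = 0.175 ppm = 175 ppb.

175 ppb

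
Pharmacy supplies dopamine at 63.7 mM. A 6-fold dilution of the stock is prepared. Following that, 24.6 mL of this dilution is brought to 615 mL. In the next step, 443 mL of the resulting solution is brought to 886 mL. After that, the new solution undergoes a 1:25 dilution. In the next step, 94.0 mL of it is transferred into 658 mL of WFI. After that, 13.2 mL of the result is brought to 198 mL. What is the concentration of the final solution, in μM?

0.0708 μM

Overall dilution factor = 6 × 25 × 2 × 25 × 8 × 15 = 9.00 × 10⁵.
63.7 mM / 9.00 × 10⁵ = 7.08 × 10⁻⁵ mM = 0.0708 μM.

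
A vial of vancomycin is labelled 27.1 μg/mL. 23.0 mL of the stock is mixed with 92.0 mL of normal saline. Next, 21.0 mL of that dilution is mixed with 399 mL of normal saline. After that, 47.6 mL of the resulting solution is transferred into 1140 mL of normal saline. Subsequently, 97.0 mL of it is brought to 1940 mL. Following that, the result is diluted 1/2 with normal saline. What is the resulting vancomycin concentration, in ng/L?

Overall dilution factor = 5 × 20 × 24.95 × 20 × 2 = 9.98 × 10⁴.
27.1 μg/mL / 9.98 × 10⁴ = 2.72 × 10⁻⁴ μg/mL = 272 ng/L.

272 ng/L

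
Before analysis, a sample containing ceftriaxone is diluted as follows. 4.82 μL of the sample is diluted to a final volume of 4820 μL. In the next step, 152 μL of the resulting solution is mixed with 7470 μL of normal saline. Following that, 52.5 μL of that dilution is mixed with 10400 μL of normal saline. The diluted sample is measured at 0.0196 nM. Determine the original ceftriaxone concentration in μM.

196 μM

Overall dilution factor = 1000 × 50.14 × 199.1 = 9.98 × 10⁶.
Original = 0.0196 nM × 9.98 × 10⁶ = 1.96 × 10⁵ nM = 196 μM.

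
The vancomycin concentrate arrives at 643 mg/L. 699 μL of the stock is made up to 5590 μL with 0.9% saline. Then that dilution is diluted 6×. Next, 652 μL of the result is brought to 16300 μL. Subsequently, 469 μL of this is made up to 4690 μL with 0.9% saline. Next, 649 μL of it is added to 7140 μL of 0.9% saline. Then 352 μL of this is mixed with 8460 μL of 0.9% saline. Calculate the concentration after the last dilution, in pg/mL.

178 pg/mL

Overall dilution factor = 7.997 × 6 × 25 × 10 × 12.00 × 25.03 = 3.60 × 10⁶.
643 mg/L / 3.60 × 10⁶ = 1.78 × 10⁻⁴ mg/L = 178 pg/mL.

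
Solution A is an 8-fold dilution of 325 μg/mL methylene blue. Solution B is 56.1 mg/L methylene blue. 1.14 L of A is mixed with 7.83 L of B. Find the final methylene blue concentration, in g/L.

0.0541 g/L

C_A = 325 μg/mL / 8 = 40.6 μg/mL.
C_B = 56.1 mg/L = 56.1 μg/mL.
C_mix = (C_A·V_A + C_B·V_B)/(V_A + V_B) = (40.6×1.14 + 56.1×7.83) / 8.970 = 54.1 μg/mL = 0.0541 g/L.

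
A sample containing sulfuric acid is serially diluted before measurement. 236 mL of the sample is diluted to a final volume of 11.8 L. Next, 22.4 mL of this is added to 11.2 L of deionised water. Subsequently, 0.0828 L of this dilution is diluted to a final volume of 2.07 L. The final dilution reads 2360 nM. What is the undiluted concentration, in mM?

1480 mM

Overall dilution factor = 50 × 501 × 25 = 6.26 × 10⁵.
Original = 2360 nM × 6.26 × 10⁵ = 1.48 × 10⁹ nM = 1480 mM.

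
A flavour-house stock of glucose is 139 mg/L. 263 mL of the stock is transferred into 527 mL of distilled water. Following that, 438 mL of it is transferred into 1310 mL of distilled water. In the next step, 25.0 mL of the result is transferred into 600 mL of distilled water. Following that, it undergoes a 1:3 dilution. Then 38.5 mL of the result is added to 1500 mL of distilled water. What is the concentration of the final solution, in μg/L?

Overall dilution factor = 3.004 × 3.991 × 25 × 3 × 39.96 = 3.59 × 10⁴.
139 mg/L / 3.59 × 10⁴ = 3.87 × 10⁻³ mg/L = 3.87 μg/L.

3.87 μg/L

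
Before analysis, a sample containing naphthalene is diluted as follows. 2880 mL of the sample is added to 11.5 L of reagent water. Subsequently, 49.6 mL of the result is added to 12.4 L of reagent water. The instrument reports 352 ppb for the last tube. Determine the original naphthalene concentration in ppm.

441 ppm

Overall dilution factor = 4.993 × 251 = 1253.
Original = 352 ppb × 1253 = 4.41 × 10⁵ ppb = 441 ppm.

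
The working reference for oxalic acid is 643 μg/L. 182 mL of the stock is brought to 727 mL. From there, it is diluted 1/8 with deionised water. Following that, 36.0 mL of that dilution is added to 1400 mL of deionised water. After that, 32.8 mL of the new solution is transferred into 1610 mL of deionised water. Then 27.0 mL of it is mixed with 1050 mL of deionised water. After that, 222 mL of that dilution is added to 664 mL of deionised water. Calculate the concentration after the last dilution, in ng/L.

0.0633 ng/L

Overall dilution factor = 3.995 × 8 × 39.89 × 50.09 × 39.89 × 3.991 = 1.02 × 10⁷.
643 μg/L / 1.02 × 10⁷ = 6.33 × 10⁻⁵ μg/L = 0.0633 ng/L.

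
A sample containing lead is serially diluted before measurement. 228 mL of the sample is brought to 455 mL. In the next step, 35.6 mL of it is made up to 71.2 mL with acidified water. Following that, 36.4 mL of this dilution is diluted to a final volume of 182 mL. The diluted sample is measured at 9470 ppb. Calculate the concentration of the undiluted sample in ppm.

Overall dilution factor = 1.996 × 2 × 5 = 20.0.
Original = 9470 ppb × 20.0 = 1.89 × 10⁵ ppb = 189 ppm.

189 ppm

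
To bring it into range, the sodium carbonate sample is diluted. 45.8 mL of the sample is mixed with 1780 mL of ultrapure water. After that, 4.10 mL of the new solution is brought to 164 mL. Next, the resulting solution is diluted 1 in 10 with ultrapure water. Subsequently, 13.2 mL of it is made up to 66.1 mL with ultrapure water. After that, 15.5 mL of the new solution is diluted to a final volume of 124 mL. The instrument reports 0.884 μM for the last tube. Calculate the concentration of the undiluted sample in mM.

Overall dilution factor = 39.86 × 40 × 10 × 5.008 × 8 = 6.39 × 10⁵.
Original = 0.884 μM × 6.39 × 10⁵ = 5.65 × 10⁵ μM = 565 mM.

565 mM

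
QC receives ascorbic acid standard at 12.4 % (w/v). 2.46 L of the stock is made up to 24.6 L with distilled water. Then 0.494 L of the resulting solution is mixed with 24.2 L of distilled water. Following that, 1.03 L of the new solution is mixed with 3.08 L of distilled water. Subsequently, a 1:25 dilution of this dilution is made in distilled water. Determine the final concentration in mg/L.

2.49 mg/L

Overall dilution factor = 10 × 49.99 × 3.990 × 25 = 4.99 × 10⁴.
12.4 % (w/v) / 4.99 × 10⁴ = 2.49 × 10⁻⁴ % (w/v) = 2.49 mg/L.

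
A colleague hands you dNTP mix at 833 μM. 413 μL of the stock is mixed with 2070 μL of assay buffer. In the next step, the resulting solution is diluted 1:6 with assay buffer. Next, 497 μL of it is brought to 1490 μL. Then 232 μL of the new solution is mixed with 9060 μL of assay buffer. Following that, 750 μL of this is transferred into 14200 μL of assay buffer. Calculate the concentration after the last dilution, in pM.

9650 pM

Overall dilution factor = 6.012 × 6 × 2.998 × 40.05 × 19.93 = 8.63 × 10⁴.
833 μM / 8.63 × 10⁴ = 9.65 × 10⁻³ μM = 9650 pM.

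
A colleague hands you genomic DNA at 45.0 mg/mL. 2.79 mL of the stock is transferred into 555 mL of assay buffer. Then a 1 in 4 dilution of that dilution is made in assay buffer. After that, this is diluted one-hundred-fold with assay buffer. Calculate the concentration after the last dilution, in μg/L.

Overall dilution factor = 199.9 × 4 × 100 = 8.00 × 10⁴.
45.0 mg/mL / 8.00 × 10⁴ = 5.63 × 10⁻⁴ mg/mL = 563 μg/L.

563 μg/L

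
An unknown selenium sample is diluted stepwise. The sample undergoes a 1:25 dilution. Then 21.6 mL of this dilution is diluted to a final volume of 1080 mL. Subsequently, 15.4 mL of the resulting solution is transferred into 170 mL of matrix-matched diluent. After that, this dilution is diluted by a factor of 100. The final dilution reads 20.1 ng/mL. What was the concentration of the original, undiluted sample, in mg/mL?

Overall dilution factor = 25 × 50 × 12.04 × 100 = 1.50 × 10⁶.
Original = 20.1 ng/mL × 1.50 × 10⁶ = 3.02 × 10⁷ ng/mL = 30.2 mg/mL.

30.2 mg/mL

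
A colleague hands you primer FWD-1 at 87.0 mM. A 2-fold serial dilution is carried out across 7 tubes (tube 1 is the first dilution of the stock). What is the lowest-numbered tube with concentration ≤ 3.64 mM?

Tube n has concentration 87.0 mM / 2ⁿ.
Need 2ⁿ ≥ 87.0 mM / 3.64 mM = 23.9, so n ≥ 4.58.
First such tube: n = 5.

tube 5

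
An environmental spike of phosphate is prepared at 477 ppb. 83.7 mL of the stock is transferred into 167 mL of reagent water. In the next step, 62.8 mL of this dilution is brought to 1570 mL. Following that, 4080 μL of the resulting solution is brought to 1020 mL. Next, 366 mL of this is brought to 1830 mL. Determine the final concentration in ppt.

5.10 ppt

Overall dilution factor = 2.995 × 25 × 250 × 5 = 9.36 × 10⁴.
477 ppb / 9.36 × 10⁴ = 5.10 × 10⁻³ ppb = 5.10 ppt.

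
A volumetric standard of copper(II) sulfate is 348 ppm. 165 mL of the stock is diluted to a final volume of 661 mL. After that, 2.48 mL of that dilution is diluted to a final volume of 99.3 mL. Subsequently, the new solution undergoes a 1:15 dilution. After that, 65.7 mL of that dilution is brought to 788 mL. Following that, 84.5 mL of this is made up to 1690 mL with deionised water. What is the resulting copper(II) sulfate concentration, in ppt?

Overall dilution factor = 4.006 × 40.04 × 15 × 11.99 × 20 = 5.77 × 10⁵.
348 ppm / 5.77 × 10⁵ = 6.03 × 10⁻⁴ ppm = 603 ppt.

603 ppt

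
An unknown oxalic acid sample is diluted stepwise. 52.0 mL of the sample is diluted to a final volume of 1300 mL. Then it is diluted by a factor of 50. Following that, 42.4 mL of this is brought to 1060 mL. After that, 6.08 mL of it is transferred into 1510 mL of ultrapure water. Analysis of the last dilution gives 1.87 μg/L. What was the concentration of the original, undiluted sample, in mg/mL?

14.6 mg/mL

Overall dilution factor = 25 × 50 × 25 × 249.4 = 7.79 × 10⁶.
Original = 1.87 μg/L × 7.79 × 10⁶ = 1.46 × 10⁷ μg/L = 14.6 mg/mL.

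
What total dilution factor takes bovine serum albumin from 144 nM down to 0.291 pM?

Factor = C₀/C_target = 144 nM / 0.291 pM = 4.95 × 10⁵.

4.95 × 10⁵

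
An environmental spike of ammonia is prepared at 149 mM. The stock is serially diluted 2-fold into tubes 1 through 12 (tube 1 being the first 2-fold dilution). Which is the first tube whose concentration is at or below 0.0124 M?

tube 4

Tube n has concentration 149 mM / 2ⁿ.
Need 2ⁿ ≥ 149 mM / 0.0124 M = 12.0, so n ≥ 3.59.
First such tube: n = 4.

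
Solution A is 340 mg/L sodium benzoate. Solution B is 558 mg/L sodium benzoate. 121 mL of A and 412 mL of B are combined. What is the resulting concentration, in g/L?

0.509 g/L

C_mix = (C_A·V_A + C_B·V_B)/(V_A + V_B) = (340×121 + 558×412) / 533.0 = 509 mg/L = 0.509 g/L.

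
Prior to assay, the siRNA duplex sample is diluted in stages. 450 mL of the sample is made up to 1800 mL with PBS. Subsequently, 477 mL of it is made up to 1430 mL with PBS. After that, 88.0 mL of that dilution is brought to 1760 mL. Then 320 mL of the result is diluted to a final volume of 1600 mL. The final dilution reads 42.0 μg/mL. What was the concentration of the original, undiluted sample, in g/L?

Overall dilution factor = 4 × 2.998 × 20 × 5 = 1199.
Original = 42.0 μg/mL × 1199 = 5.04 × 10⁴ μg/mL = 50.4 g/L.

50.4 g/L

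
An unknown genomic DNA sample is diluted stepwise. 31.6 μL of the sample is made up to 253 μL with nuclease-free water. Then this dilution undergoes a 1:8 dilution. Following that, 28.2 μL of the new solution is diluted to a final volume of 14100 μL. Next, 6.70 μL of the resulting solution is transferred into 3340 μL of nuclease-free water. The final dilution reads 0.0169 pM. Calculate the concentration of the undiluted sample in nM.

270 nM

Overall dilution factor = 8.006 × 8 × 500 × 499.5 = 1.60 × 10⁷.
Original = 0.0169 pM × 1.60 × 10⁷ = 2.70 × 10⁵ pM = 270 nM.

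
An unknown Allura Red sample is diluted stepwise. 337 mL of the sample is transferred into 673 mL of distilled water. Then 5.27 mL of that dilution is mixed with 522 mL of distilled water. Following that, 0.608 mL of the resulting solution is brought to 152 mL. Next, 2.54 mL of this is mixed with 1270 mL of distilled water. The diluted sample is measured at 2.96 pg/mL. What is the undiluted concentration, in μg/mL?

111 μg/mL

Overall dilution factor = 2.997 × 100.1 × 250 × 501 = 3.76 × 10⁷.
Original = 2.96 pg/mL × 3.76 × 10⁷ = 1.11 × 10⁸ pg/mL = 111 μg/mL.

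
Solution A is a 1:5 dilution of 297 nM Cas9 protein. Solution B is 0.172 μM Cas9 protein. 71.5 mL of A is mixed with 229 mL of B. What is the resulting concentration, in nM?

C_A = 297 nM / 5 = 59.4 nM.
C_B = 0.172 μM = 172 nM.
C_mix = (C_A·V_A + C_B·V_B)/(V_A + V_B) = (59.4×71.5 + 172×229) / 300.5 = 145 nM.

145 nM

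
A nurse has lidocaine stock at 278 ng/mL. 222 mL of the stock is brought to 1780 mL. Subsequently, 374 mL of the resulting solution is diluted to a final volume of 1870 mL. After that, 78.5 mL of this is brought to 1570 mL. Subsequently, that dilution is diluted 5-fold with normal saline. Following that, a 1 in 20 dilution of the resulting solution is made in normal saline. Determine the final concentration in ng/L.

3.47 ng/L

Overall dilution factor = 8.018 × 5 × 20 × 5 × 20 = 8.02 × 10⁴.
278 ng/mL / 8.02 × 10⁴ = 3.47 × 10⁻³ ng/mL = 3.47 ng/L.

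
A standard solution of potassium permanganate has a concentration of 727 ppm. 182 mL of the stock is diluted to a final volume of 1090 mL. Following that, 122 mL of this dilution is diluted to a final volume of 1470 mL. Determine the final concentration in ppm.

10.1 ppm

Overall dilution factor = 5.989 × 12.05 = 72.2.
727 ppm / 72.2 = 10.1 ppm.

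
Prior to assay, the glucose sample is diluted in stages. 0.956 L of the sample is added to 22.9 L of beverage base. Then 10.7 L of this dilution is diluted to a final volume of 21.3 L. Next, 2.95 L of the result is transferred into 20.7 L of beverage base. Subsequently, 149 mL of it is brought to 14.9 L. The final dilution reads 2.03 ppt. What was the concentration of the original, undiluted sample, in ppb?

80.8 ppb

Overall dilution factor = 24.95 × 1.991 × 8.017 × 100 = 3.98 × 10⁴.
Original = 2.03 ppt × 3.98 × 10⁴ = 8.08 × 10⁴ ppt = 80.8 ppb.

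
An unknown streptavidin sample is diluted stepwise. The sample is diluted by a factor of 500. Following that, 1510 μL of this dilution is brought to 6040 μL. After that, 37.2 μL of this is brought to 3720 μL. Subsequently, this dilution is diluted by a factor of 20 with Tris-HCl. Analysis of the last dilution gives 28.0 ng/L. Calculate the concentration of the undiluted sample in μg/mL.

Overall dilution factor = 500 × 4 × 100 × 20 = 4.00 × 10⁶.
Original = 28.0 ng/L × 4.00 × 10⁶ = 1.12 × 10⁸ ng/L = 112 μg/mL.

112 μg/mL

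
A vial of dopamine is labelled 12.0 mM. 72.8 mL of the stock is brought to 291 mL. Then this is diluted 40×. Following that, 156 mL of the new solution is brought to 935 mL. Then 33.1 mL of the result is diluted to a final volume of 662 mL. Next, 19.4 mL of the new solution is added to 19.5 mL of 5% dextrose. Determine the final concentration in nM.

Overall dilution factor = 3.997 × 40 × 5.994 × 20 × 2.005 = 3.84 × 10⁴.
12.0 mM / 3.84 × 10⁴ = 3.12 × 10⁻⁴ mM = 312 nM.

312 nM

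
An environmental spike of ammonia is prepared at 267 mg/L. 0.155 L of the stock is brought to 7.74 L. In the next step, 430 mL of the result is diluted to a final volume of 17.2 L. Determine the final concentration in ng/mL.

Overall dilution factor = 49.94 × 40 = 1997.
267 mg/L / 1997 = 0.134 mg/L = 134 ng/mL.

134 ng/mL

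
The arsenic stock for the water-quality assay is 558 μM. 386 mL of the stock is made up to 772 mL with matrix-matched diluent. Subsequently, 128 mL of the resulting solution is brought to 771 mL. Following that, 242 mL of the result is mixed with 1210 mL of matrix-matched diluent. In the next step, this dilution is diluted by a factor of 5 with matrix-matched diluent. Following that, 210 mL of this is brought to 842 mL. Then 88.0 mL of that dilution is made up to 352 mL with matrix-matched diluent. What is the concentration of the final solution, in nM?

96.3 nM

Overall dilution factor = 2 × 6.023 × 6 × 5 × 4.010 × 4 = 5796.
558 μM / 5796 = 0.0963 μM = 96.3 nM.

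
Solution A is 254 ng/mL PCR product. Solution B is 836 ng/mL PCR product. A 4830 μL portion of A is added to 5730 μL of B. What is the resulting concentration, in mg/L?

0.570 mg/L

C_mix = (C_A·V_A + C_B·V_B)/(V_A + V_B) = (254×4830 + 836×5730) / 10560 = 570 ng/mL = 0.570 mg/L.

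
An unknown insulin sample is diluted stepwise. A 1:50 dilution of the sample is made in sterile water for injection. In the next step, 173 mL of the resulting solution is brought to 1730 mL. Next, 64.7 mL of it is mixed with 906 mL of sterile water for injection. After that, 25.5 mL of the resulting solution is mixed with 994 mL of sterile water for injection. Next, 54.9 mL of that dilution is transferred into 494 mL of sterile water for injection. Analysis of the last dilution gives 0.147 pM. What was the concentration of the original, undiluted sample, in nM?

441 nM

Overall dilution factor = 50 × 10 × 15.00 × 39.98 × 9.998 = 3.00 × 10⁶.
Original = 0.147 pM × 3.00 × 10⁶ = 4.41 × 10⁵ pM = 441 nM.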